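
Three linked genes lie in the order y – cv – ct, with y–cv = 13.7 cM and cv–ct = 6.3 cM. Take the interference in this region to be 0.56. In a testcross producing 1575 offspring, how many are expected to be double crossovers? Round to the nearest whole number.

Map distances give recombination frequencies of 0.137 and 0.063 for the two intervals.
With interference 0.56 (so coincidence = 0.44), expected double-crossover frequency = 0.137 × 0.063 × 0.44 = 0.00380.
Expected number = 0.00380 × 1575 = 5.98 ≈ 6.

6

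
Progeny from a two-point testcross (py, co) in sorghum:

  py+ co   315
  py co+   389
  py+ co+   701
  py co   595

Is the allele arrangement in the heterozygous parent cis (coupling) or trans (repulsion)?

The two most frequent classes are py+ co+ (701) and py co (595); these are the parental (non-recombinant) types.
So the F1 carried py+ co+ on one chromosome and py co on the other — the recessive alleles are on the same chromosome (cis / coupling).

cis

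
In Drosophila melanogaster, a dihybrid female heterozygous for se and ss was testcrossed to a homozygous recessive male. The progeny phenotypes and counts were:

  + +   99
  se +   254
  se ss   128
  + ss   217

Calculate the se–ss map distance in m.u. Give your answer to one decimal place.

32.5 m.u.

The two most frequent classes, + ss (217) and se + (254), are the parental types, so the F1 was + ss / se +.
The recombinant classes are + + and se ss: 99 + 128 = 227.
Recombination frequency = 227/698 = 0.3252 ≈ 32.5%, i.e. 32.5 m.u.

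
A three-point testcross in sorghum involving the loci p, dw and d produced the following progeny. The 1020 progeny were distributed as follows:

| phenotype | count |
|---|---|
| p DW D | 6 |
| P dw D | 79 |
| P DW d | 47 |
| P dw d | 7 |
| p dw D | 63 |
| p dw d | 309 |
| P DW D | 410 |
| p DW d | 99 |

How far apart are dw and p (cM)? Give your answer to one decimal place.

The two most frequent reciprocal classes, P DW D and p dw d, are the parental types, so the F1 was P DW D / p dw d.
The two rarest classes, p DW D and P dw d, are the double crossovers. Comparing them with the parentals, only the p allele has switched, so p is the middle locus and the order is d – p – dw.
Crossovers in the p–dw interval produce the single-crossover classes P dw D and p DW d (79 + 99 = 178) plus the double crossovers (13).
RF(p–dw) = (178 + 13) / 1020 = 191/1020 = 0.1873 → 18.7 cM.

18.7 cM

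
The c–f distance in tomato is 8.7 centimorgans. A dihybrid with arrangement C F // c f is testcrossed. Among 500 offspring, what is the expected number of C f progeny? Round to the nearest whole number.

A map distance of 8.7 centimorgans corresponds to a recombination frequency of 0.087.
The F1 is C F / c f, so C f is a recombinant gamete class with expected frequency r/2 = 0.087/2 = 0.0435.
Expected number = 0.0435 × 500 = 21.75 ≈ 22.

22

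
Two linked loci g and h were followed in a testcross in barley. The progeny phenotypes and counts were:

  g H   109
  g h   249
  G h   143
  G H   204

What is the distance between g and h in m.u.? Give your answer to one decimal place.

The two most frequent classes, G H (204) and g h (249), are the parental types, so the F1 was G H / g h.
The recombinant classes are G h and g H: 143 + 109 = 252.
Recombination frequency = 252/705 = 0.3574 ≈ 35.7%, i.e. 35.7 m.u.

35.7 m.u.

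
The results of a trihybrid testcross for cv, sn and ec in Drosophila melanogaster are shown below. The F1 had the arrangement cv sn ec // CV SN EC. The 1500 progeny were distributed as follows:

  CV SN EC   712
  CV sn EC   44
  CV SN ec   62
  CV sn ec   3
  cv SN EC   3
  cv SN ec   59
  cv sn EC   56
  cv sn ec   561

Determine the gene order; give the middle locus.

The two rarest classes, CV sn ec and cv SN EC, are the double crossovers. Comparing them with the parentals, only the cv allele has switched, so cv is the middle locus and the order is ec – cv – sn.

cv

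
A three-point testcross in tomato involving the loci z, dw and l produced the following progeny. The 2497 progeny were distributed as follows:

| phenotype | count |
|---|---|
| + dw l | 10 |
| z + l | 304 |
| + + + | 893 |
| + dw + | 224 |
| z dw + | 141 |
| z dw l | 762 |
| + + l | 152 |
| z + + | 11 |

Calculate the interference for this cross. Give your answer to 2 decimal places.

The two most frequent reciprocal classes, + + + and z dw l, are the parental types, so the F1 was + + + / z dw l.
The two rarest classes, z + + and + dw l, are the double crossovers. Comparing them with the parentals, only the z allele has switched, so z is the middle locus and the order is l – z – dw.
l–z: (293 + 21)/2497 = 0.1258; z–dw: (528 + 21)/2497 = 0.2199.
Expected DCO frequency = 0.1258 × 0.2199 ≈ 0.02766; observed = 21/2497 ≈ 0.00841.
Coefficient of coincidence = 0.00841/0.02766 ≈ 0.30; interference = 1 − 0.30 = 0.70.

0.70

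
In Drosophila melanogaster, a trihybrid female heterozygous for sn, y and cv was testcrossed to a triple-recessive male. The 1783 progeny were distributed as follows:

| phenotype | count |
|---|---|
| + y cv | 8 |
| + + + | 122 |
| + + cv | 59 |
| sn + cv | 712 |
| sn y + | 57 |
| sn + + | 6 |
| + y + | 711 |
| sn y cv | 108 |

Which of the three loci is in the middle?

The two most frequent reciprocal classes, sn + cv and + y +, are the parental types, so the F1 was sn + cv / + y +.
The two rarest classes, sn + + and + y cv, are the double crossovers. Comparing them with the parentals, only the cv allele has switched, so cv is the middle locus and the order is sn – cv – y.

cv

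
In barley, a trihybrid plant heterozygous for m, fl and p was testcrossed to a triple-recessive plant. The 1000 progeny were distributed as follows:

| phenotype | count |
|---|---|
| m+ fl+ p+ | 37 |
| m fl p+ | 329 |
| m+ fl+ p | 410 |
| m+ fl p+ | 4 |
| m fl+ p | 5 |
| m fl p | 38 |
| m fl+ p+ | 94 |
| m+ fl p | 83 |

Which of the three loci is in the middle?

The two most frequent reciprocal classes, m fl p+ and m+ fl+ p, are the parental types, so the F1 was m fl p+ / m+ fl+ p.
The two rarest classes, m+ fl p+ and m fl+ p, are the double crossovers. Comparing them with the parentals, only the m allele has switched, so m is the middle locus and the order is fl – m – p.

m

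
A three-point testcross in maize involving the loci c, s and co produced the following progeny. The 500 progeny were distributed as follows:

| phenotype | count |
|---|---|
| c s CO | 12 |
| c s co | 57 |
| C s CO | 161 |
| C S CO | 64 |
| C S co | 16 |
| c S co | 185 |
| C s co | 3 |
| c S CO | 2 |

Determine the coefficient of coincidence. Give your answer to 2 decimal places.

0.60

The two most frequent reciprocal classes, C s CO and c S co, are the parental types, so the F1 was C s CO / c S co.
The two rarest classes, C s co and c S CO, are the double crossovers. Comparing them with the parentals, only the co allele has switched, so co is the middle locus and the order is s – co – c.
s–co: (121 + 5)/500 = 0.2520; co–c: (28 + 5)/500 = 0.0660.
Expected DCO frequency = 0.2520 × 0.0660 ≈ 0.01663; observed = 5/500 ≈ 0.01000.
Coefficient of coincidence = 0.01000/0.01663 ≈ 0.60.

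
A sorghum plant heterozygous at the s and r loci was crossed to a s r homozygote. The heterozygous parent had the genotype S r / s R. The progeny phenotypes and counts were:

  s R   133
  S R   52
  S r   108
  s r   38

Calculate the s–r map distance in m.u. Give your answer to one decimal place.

The recombinant classes are S R and s r: 52 + 38 = 90.
Recombination frequency = 90/331 = 0.2719 ≈ 27.2%, i.e. 27.2 m.u.

27.2 m.u.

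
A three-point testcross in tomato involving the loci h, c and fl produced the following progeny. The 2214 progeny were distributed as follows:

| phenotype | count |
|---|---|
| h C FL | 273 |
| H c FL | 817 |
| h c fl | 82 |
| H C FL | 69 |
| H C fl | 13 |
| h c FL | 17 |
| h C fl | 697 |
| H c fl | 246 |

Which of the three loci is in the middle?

h

The two most frequent reciprocal classes, h C fl and H c FL, are the parental types, so the F1 was h C fl / H c FL.
The two rarest classes, H C fl and h c FL, are the double crossovers. Comparing them with the parentals, only the h allele has switched, so h is the middle locus and the order is fl – h – c.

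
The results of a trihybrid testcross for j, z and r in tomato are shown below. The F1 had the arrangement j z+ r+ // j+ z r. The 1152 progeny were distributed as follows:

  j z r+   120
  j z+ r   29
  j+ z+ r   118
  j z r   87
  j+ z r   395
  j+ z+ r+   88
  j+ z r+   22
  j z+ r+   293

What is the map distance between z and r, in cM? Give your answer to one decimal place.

25.1 cM

The two rarest classes, j z+ r and j+ z r+, are the double crossovers. Comparing them with the parentals, only the r allele has switched, so r is the middle locus and the order is j – r – z.
Crossovers in the r–z interval produce the single-crossover classes j z r+ and j+ z+ r (120 + 118 = 238) plus the double crossovers (51).
RF(r–z) = (238 + 51) / 1152 = 289/1152 = 0.2509 → 25.1 cM.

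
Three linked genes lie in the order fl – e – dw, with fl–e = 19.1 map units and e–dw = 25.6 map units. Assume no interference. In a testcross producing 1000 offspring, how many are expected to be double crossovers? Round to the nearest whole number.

Map distances give recombination frequencies of 0.191 and 0.256 for the two intervals.
With no interference, expected double-crossover frequency = 0.191 × 0.256 = 0.04890.
Expected number = 0.04890 × 1000 = 48.90 ≈ 49.

49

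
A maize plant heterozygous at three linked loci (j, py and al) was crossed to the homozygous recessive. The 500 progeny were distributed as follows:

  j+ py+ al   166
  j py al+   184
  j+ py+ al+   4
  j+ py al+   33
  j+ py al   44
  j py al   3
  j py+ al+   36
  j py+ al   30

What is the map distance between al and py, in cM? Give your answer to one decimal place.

The two most frequent reciprocal classes, j+ py+ al and j py al+, are the parental types, so the F1 was j+ py+ al / j py al+.
The two rarest classes, j+ py+ al+ and j py al, are the double crossovers. Comparing them with the parentals, only the al allele has switched, so al is the middle locus and the order is j – al – py.
Crossovers in the al–py interval produce the single-crossover classes j+ py al and j py+ al+ (44 + 36 = 80) plus the double crossovers (7).
RF(al–py) = (80 + 7) / 500 = 87/500 = 0.1740 → 17.4 cM.

17.4 cM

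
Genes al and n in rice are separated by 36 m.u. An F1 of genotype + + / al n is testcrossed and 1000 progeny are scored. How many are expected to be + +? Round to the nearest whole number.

A map distance of 36 m.u. corresponds to a recombination frequency of 0.360.
The F1 is + + / al n, so + + is a parental gamete class with expected frequency (1 − r)/2 = 0.640/2 = 0.3200.
Expected number = 0.3200 × 1000 = 320.00 ≈ 320.

320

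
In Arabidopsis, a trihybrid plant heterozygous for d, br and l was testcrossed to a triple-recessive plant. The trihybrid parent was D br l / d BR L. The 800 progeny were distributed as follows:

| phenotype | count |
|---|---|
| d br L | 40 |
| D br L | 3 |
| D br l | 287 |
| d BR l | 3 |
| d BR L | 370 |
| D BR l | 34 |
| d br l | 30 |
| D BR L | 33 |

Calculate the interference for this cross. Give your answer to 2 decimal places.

The two rarest classes, D br L and d BR l, are the double crossovers. Comparing them with the parentals, only the l allele has switched, so l is the middle locus and the order is br – l – d.
br–l: (74 + 6)/800 = 0.1000; l–d: (63 + 6)/800 = 0.0862.
Expected DCO frequency = 0.1000 × 0.0862 ≈ 0.00862; observed = 6/800 ≈ 0.00750.
Coefficient of coincidence = 0.00750/0.00862 ≈ 0.87; interference = 1 − 0.87 = 0.13.

0.13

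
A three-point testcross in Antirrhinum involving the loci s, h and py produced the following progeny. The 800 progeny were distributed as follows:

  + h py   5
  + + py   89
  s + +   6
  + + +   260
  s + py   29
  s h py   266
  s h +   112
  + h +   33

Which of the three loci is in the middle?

The two most frequent reciprocal classes, s h py and + + +, are the parental types, so the F1 was s h py / + + +.
The two rarest classes, + h py and s + +, are the double crossovers. Comparing them with the parentals, only the s allele has switched, so s is the middle locus and the order is h – s – py.

s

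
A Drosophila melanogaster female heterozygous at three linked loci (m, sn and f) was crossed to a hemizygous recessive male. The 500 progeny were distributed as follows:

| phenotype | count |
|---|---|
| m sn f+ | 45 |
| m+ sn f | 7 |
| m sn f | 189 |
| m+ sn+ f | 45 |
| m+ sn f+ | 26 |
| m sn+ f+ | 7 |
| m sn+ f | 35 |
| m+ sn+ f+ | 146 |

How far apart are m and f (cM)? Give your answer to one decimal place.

20.8 cM

The two most frequent reciprocal classes, m sn f and m+ sn+ f+, are the parental types, so the F1 was m sn f / m+ sn+ f+.
The two rarest classes, m+ sn f and m sn+ f+, are the double crossovers. Comparing them with the parentals, only the m allele has switched, so m is the middle locus and the order is f – m – sn.
Crossovers in the f–m interval produce the single-crossover classes m sn f+ and m+ sn+ f (45 + 45 = 90) plus the double crossovers (14).
RF(f–m) = (90 + 14) / 500 = 104/500 = 0.2080 → 20.8 cM.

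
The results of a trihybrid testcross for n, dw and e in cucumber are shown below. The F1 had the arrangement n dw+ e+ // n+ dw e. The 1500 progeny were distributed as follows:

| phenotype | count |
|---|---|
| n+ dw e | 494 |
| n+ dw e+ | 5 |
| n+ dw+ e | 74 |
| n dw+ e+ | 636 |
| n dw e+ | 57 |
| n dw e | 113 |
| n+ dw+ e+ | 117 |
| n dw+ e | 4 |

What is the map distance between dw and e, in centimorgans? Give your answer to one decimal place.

The two rarest classes, n dw+ e and n+ dw e+, are the double crossovers. Comparing them with the parentals, only the e allele has switched, so e is the middle locus and the order is n – e – dw.
Crossovers in the e–dw interval produce the single-crossover classes n dw e+ and n+ dw+ e (57 + 74 = 131) plus the double crossovers (9).
RF(e–dw) = (131 + 9) / 1500 = 140/1500 = 0.0933 → 9.3 centimorgans.

9.3 centimorgans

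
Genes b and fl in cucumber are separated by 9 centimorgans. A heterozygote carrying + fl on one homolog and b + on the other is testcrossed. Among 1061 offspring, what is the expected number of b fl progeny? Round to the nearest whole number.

48

A map distance of 9 centimorgans corresponds to a recombination frequency of 0.090.
The F1 is + fl / b +, so b fl is a recombinant gamete class with expected frequency r/2 = 0.090/2 = 0.0450.
Expected number = 0.0450 × 1061 = 47.74 ≈ 48.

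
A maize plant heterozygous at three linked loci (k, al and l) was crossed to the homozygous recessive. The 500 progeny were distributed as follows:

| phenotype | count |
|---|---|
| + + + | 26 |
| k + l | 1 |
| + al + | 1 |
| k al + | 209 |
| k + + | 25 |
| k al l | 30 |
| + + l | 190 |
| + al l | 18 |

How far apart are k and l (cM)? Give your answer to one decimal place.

The two most frequent reciprocal classes, + + l and k al +, are the parental types, so the F1 was + + l / k al +.
The two rarest classes, k + l and + al +, are the double crossovers. Comparing them with the parentals, only the k allele has switched, so k is the middle locus and the order is l – k – al.
Crossovers in the l–k interval produce the single-crossover classes + + + and k al l (26 + 30 = 56) plus the double crossovers (2).
RF(l–k) = (56 + 2) / 500 = 58/500 = 0.1160 → 11.6 cM.

11.6 cM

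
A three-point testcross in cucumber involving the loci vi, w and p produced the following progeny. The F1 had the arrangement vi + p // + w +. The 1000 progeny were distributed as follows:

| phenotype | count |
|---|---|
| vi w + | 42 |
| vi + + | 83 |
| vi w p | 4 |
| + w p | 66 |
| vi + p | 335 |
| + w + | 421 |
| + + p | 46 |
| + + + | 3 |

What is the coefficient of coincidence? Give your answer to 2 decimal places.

The two rarest classes, vi w p and + + +, are the double crossovers. Comparing them with the parentals, only the w allele has switched, so w is the middle locus and the order is p – w – vi.
p–w: (149 + 7)/1000 = 0.1560; w–vi: (88 + 7)/1000 = 0.0950.
Expected DCO frequency = 0.1560 × 0.0950 ≈ 0.01482; observed = 7/1000 ≈ 0.00700.
Coefficient of coincidence = 0.00700/0.01482 ≈ 0.47.

0.47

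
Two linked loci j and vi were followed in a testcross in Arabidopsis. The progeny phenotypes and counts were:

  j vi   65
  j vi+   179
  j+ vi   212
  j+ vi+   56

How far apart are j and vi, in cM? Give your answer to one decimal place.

23.6 cM

The two most frequent classes, j+ vi (212) and j vi+ (179), are the parental types, so the F1 was j+ vi / j vi+.
The recombinant classes are j+ vi+ and j vi: 56 + 65 = 121.
Recombination frequency = 121/512 = 0.2363 ≈ 23.6%, i.e. 23.6 cM.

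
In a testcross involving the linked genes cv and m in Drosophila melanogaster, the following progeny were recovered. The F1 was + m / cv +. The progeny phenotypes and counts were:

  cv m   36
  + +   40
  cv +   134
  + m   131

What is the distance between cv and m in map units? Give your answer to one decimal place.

The recombinant classes are + + and cv m: 40 + 36 = 76.
Recombination frequency = 76/341 = 0.2229 ≈ 22.3%, i.e. 22.3 map units.

22.3 map units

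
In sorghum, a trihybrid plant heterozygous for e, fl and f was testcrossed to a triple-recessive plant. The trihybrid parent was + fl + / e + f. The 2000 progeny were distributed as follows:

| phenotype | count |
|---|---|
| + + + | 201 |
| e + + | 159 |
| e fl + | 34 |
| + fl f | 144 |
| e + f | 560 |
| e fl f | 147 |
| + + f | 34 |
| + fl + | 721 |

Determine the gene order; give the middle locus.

e

The two rarest classes, e fl + and + + f, are the double crossovers. Comparing them with the parentals, only the e allele has switched, so e is the middle locus and the order is f – e – fl.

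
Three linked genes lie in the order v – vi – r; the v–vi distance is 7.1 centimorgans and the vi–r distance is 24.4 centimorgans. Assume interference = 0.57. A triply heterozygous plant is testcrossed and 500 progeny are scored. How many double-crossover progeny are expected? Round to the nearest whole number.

4

Map distances give recombination frequencies of 0.071 and 0.244 for the two intervals.
With interference 0.57 (so coincidence = 0.43), expected double-crossover frequency = 0.071 × 0.244 × 0.43 = 0.00745.
Expected number = 0.00745 × 500 = 3.72 ≈ 4.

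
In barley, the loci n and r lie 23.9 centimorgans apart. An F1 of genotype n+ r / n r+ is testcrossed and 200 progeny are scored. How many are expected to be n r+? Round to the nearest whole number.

A map distance of 23.9 centimorgans corresponds to a recombination frequency of 0.239.
The F1 is n+ r / n r+, so n r+ is a parental gamete class with expected frequency (1 − r)/2 = 0.761/2 = 0.3805.
Expected number = 0.3805 × 200 = 76.10 ≈ 76.

76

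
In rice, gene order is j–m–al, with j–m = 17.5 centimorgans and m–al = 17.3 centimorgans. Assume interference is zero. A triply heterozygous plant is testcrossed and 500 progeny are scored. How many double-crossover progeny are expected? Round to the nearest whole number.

Map distances give recombination frequencies of 0.175 and 0.173 for the two intervals.
With no interference, expected double-crossover frequency = 0.175 × 0.173 = 0.03027.
Expected number = 0.03027 × 500 = 15.14 ≈ 15.

15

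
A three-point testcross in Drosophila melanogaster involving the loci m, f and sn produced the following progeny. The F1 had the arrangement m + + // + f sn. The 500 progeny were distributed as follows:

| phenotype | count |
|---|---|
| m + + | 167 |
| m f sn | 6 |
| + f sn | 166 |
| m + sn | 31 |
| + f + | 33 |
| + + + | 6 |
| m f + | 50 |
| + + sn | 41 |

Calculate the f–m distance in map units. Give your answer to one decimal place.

The two rarest classes, + + + and m f sn, are the double crossovers. Comparing them with the parentals, only the m allele has switched, so m is the middle locus and the order is f – m – sn.
Crossovers in the f–m interval produce the single-crossover classes m f + and + + sn (50 + 41 = 91) plus the double crossovers (12).
RF(f–m) = (91 + 12) / 500 = 103/500 = 0.2060 → 20.6 map units.

20.6 map units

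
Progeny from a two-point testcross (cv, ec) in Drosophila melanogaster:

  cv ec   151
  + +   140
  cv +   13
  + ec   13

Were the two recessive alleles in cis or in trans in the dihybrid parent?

The two most frequent classes are + + (140) and cv ec (151); these are the parental (non-recombinant) types.
So the F1 carried + + on one chromosome and cv ec on the other — the recessive alleles are on the same chromosome (cis / coupling).

cis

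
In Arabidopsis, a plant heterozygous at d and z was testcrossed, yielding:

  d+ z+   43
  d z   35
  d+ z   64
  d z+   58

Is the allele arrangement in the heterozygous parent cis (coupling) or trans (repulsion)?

The two most frequent classes are d+ z (64) and d z+ (58); these are the parental (non-recombinant) types.
So the F1 carried d+ z on one chromosome and d z+ on the other — the recessive alleles are on opposite chromosomes (trans / repulsion).

trans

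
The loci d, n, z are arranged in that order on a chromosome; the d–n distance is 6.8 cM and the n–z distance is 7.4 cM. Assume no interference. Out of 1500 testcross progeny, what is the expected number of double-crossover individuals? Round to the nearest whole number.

8

Map distances give recombination frequencies of 0.068 and 0.074 for the two intervals.
With no interference, expected double-crossover frequency = 0.068 × 0.074 = 0.00503.
Expected number = 0.00503 × 1500 = 7.55 ≈ 8.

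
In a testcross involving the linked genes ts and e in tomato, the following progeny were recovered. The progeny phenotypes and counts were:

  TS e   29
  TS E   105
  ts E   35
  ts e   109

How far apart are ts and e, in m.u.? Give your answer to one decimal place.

The two most frequent classes, TS E (105) and ts e (109), are the parental types, so the F1 was TS E / ts e.
The recombinant classes are TS e and ts E: 29 + 35 = 64.
Recombination frequency = 64/278 = 0.2302 ≈ 23.0%, i.e. 23.0 m.u.

23.0 m.u.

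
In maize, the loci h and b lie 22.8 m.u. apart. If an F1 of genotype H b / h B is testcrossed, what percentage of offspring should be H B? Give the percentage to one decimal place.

11.4%

A map distance of 22.8 m.u. corresponds to a recombination frequency of 0.228.
The F1 is H b / h B, so H B is a recombinant gamete class with expected frequency r/2 = 0.228/2 = 0.1140.
That is 0.1140 = 11.4% of the progeny.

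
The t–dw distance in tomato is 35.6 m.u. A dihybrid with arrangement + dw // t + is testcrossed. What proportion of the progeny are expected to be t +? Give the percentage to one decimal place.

A map distance of 35.6 m.u. corresponds to a recombination frequency of 0.356.
The F1 is + dw / t +, so t + is a parental gamete class with expected frequency (1 − r)/2 = 0.644/2 = 0.3220.
That is 0.3220 = 32.2% of the progeny.

32.2%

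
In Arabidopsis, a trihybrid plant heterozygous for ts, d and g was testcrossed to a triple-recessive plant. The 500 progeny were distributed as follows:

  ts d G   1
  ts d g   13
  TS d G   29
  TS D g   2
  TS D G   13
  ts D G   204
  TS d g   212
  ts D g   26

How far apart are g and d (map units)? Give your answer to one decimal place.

11.6 map units

The two most frequent reciprocal classes, TS d g and ts D G, are the parental types, so the F1 was TS d g / ts D G.
The two rarest classes, TS D g and ts d G, are the double crossovers. Comparing them with the parentals, only the d allele has switched, so d is the middle locus and the order is g – d – ts.
Crossovers in the g–d interval produce the single-crossover classes TS d G and ts D g (29 + 26 = 55) plus the double crossovers (3).
RF(g–d) = (55 + 3) / 500 = 58/500 = 0.1160 → 11.6 map units.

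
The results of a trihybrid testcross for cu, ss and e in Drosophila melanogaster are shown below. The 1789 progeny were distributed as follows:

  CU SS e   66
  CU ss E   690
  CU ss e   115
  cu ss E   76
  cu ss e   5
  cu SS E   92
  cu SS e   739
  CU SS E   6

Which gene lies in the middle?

ss

The two most frequent reciprocal classes, CU ss E and cu SS e, are the parental types, so the F1 was CU ss E / cu SS e.
The two rarest classes, CU SS E and cu ss e, are the double crossovers. Comparing them with the parentals, only the ss allele has switched, so ss is the middle locus and the order is e – ss – cu.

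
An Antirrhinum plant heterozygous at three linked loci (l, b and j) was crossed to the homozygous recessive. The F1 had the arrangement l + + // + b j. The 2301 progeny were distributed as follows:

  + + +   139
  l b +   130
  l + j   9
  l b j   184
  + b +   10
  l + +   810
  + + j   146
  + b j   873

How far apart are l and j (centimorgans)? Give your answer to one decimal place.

The two rarest classes, l + j and + b +, are the double crossovers. Comparing them with the parentals, only the j allele has switched, so j is the middle locus and the order is l – j – b.
Crossovers in the l–j interval produce the single-crossover classes + + + and l b j (139 + 184 = 323) plus the double crossovers (19).
RF(l–j) = (323 + 19) / 2301 = 342/2301 = 0.1486 → 14.9 centimorgans.

14.9 centimorgans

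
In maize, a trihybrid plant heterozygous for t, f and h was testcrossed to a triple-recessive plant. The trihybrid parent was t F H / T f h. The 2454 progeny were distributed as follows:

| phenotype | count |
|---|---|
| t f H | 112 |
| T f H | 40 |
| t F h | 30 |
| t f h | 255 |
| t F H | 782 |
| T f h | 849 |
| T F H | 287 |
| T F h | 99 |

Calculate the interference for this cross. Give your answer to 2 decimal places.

The two rarest classes, t F h and T f H, are the double crossovers. Comparing them with the parentals, only the h allele has switched, so h is the middle locus and the order is f – h – t.
f–h: (211 + 70)/2454 = 0.1145; h–t: (542 + 70)/2454 = 0.2494.
Expected DCO frequency = 0.1145 × 0.2494 ≈ 0.02856; observed = 70/2454 ≈ 0.02852.
Coefficient of coincidence = 0.02852/0.02856 ≈ 1.00; interference = 1 − 1.00 = 0.00.

0.00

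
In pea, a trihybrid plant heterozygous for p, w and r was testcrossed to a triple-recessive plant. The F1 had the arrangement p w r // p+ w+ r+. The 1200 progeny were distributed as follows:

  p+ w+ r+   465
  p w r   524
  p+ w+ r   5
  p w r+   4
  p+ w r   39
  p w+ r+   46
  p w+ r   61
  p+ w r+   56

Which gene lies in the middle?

The two rarest classes, p w r+ and p+ w+ r, are the double crossovers. Comparing them with the parentals, only the r allele has switched, so r is the middle locus and the order is p – r – w.

r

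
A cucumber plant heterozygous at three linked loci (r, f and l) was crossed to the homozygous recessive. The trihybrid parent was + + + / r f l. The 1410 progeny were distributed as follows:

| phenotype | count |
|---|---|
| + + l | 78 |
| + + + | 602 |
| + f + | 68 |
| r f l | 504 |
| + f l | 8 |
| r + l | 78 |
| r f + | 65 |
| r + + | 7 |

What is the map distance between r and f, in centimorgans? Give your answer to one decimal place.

11.4 centimorgans

The two rarest classes, r + + and + f l, are the double crossovers. Comparing them with the parentals, only the r allele has switched, so r is the middle locus and the order is f – r – l.
Crossovers in the f–r interval produce the single-crossover classes + f + and r + l (68 + 78 = 146) plus the double crossovers (15).
RF(f–r) = (146 + 15) / 1410 = 161/1410 = 0.1142 → 11.4 centimorgans.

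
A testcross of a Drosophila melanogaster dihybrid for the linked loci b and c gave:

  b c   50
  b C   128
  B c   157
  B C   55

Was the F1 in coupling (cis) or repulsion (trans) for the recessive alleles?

The two most frequent classes are B c (157) and b C (128); these are the parental (non-recombinant) types.
So the F1 carried B c on one chromosome and b C on the other — the recessive alleles are on opposite chromosomes (trans / repulsion).

trans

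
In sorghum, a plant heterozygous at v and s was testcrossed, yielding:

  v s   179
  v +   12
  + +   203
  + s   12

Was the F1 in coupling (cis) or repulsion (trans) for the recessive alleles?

The two most frequent classes are + + (203) and v s (179); these are the parental (non-recombinant) types.
So the F1 carried + + on one chromosome and v s on the other — the recessive alleles are on the same chromosome (cis / coupling).

cis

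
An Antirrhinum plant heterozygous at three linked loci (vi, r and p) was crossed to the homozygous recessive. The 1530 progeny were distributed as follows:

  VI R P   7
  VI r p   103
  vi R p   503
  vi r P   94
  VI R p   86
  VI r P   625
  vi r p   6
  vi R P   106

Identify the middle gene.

r

The two most frequent reciprocal classes, VI r P and vi R p, are the parental types, so the F1 was VI r P / vi R p.
The two rarest classes, VI R P and vi r p, are the double crossovers. Comparing them with the parentals, only the r allele has switched, so r is the middle locus and the order is vi – r – p.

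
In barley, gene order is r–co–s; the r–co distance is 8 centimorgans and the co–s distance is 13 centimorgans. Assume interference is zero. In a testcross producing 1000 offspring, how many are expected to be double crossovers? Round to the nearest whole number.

10

Map distances give recombination frequencies of 0.080 and 0.130 for the two intervals.
With no interference, expected double-crossover frequency = 0.080 × 0.130 = 0.01040.
Expected number = 0.01040 × 1000 = 10.40 ≈ 10.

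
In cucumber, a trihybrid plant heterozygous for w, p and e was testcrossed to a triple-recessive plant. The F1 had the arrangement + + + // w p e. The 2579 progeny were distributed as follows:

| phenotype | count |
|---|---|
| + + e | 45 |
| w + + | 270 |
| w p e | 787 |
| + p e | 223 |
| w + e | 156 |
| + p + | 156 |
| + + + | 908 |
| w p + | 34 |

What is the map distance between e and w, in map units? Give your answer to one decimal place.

The two rarest classes, + + e and w p +, are the double crossovers. Comparing them with the parentals, only the e allele has switched, so e is the middle locus and the order is p – e – w.
Crossovers in the e–w interval produce the single-crossover classes w + + and + p e (270 + 223 = 493) plus the double crossovers (79).
RF(e–w) = (493 + 79) / 2579 = 572/2579 = 0.2218 → 22.2 map units.

22.2 map units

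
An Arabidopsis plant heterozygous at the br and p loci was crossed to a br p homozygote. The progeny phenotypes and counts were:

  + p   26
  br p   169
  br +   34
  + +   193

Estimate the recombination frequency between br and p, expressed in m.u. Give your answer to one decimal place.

14.2 m.u.

The two most frequent classes, + + (193) and br p (169), are the parental types, so the F1 was + + / br p.
The recombinant classes are + p and br +: 26 + 34 = 60.
Recombination frequency = 60/422 = 0.1422 ≈ 14.2%, i.e. 14.2 m.u.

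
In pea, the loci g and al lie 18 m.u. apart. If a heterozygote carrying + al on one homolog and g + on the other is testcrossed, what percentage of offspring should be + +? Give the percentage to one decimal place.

A map distance of 18 m.u. corresponds to a recombination frequency of 0.180.
The F1 is + al / g +, so + + is a recombinant gamete class with expected frequency r/2 = 0.180/2 = 0.0900.
That is 0.0900 = 9.0% of the progeny.

9.0%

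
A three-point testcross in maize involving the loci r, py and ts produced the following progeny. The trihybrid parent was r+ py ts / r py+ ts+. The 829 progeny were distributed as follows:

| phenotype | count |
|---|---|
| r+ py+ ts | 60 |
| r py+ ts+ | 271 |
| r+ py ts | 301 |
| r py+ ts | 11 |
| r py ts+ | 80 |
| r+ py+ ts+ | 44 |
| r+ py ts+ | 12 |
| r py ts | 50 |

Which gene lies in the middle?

The two rarest classes, r+ py ts+ and r py+ ts, are the double crossovers. Comparing them with the parentals, only the ts allele has switched, so ts is the middle locus and the order is py – ts – r.

ts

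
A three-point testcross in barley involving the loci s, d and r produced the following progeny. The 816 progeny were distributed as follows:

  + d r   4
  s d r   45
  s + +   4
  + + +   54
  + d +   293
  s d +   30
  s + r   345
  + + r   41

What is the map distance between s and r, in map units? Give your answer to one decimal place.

The two most frequent reciprocal classes, s + r and + d +, are the parental types, so the F1 was s + r / + d +.
The two rarest classes, s + + and + d r, are the double crossovers. Comparing them with the parentals, only the r allele has switched, so r is the middle locus and the order is s – r – d.
Crossovers in the s–r interval produce the single-crossover classes + + r and s d + (41 + 30 = 71) plus the double crossovers (8).
RF(s–r) = (71 + 8) / 816 = 79/816 = 0.0968 → 9.7 map units.

9.7 map units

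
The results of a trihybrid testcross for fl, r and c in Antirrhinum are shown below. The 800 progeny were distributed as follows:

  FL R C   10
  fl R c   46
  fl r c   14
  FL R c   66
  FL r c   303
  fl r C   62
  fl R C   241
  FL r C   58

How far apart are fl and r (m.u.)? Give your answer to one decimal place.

19.0 m.u.

The two most frequent reciprocal classes, fl R C and FL r c, are the parental types, so the F1 was fl R C / FL r c.
The two rarest classes, FL R C and fl r c, are the double crossovers. Comparing them with the parentals, only the fl allele has switched, so fl is the middle locus and the order is c – fl – r.
Crossovers in the fl–r interval produce the single-crossover classes fl r C and FL R c (62 + 66 = 128) plus the double crossovers (24).
RF(fl–r) = (128 + 24) / 800 = 152/800 = 0.1900 → 19.0 m.u.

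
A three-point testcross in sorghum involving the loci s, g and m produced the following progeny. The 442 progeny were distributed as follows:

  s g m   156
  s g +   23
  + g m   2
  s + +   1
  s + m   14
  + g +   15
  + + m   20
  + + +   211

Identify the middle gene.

s

The two most frequent reciprocal classes, s g m and + + +, are the parental types, so the F1 was s g m / + + +.
The two rarest classes, + g m and s + +, are the double crossovers. Comparing them with the parentals, only the s allele has switched, so s is the middle locus and the order is m – s – g.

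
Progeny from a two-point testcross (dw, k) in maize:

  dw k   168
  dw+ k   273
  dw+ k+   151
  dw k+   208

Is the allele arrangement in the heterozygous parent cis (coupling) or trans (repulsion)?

trans

The two most frequent classes are dw+ k (273) and dw k+ (208); these are the parental (non-recombinant) types.
So the F1 carried dw+ k on one chromosome and dw k+ on the other — the recessive alleles are on opposite chromosomes (trans / repulsion).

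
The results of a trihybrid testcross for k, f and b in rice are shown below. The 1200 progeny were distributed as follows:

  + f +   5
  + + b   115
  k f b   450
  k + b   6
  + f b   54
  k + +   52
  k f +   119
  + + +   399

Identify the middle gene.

f

The two most frequent reciprocal classes, + + + and k f b, are the parental types, so the F1 was + + + / k f b.
The two rarest classes, + f + and k + b, are the double crossovers. Comparing them with the parentals, only the f allele has switched, so f is the middle locus and the order is k – f – b.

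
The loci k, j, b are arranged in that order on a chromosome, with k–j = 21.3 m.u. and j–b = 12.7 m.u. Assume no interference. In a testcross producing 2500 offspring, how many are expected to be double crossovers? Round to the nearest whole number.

Map distances give recombination frequencies of 0.213 and 0.127 for the two intervals.
With no interference, expected double-crossover frequency = 0.213 × 0.127 = 0.02705.
Expected number = 0.02705 × 2500 = 67.63 ≈ 68.

68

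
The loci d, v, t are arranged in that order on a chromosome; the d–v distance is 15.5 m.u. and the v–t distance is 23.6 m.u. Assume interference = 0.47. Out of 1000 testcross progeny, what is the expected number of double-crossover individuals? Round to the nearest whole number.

Map distances give recombination frequencies of 0.155 and 0.236 for the two intervals.
With interference 0.47 (so coincidence = 0.53), expected double-crossover frequency = 0.155 × 0.236 × 0.53 = 0.01939.
Expected number = 0.01939 × 1000 = 19.39 ≈ 19.

19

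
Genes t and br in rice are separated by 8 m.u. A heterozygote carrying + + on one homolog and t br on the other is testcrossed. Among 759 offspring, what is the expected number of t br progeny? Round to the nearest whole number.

A map distance of 8 m.u. corresponds to a recombination frequency of 0.080.
The F1 is + + / t br, so t br is a parental gamete class with expected frequency (1 − r)/2 = 0.920/2 = 0.4600.
Expected number = 0.4600 × 759 = 349.14 ≈ 349.

349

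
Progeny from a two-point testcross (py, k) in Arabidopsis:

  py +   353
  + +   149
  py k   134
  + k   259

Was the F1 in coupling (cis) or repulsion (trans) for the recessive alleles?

The two most frequent classes are + k (259) and py + (353); these are the parental (non-recombinant) types.
So the F1 carried + k on one chromosome and py + on the other — the recessive alleles are on opposite chromosomes (trans / repulsion).

trans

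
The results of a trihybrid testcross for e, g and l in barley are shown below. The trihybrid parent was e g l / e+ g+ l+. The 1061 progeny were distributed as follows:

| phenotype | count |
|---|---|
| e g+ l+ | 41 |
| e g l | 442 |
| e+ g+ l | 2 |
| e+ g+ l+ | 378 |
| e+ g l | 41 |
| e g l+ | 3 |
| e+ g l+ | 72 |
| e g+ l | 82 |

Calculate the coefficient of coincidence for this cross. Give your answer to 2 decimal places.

0.38

The two rarest classes, e g l+ and e+ g+ l, are the double crossovers. Comparing them with the parentals, only the l allele has switched, so l is the middle locus and the order is e – l – g.
e–l: (82 + 5)/1061 = 0.0820; l–g: (154 + 5)/1061 = 0.1499.
Expected DCO frequency = 0.0820 × 0.1499 ≈ 0.01229; observed = 5/1061 ≈ 0.00471.
Coefficient of coincidence = 0.00471/0.01229 ≈ 0.38.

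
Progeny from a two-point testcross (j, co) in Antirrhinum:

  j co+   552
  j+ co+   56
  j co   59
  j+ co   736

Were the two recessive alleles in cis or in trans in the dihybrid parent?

trans

The two most frequent classes are j+ co (736) and j co+ (552); these are the parental (non-recombinant) types.
So the F1 carried j+ co on one chromosome and j co+ on the other — the recessive alleles are on opposite chromosomes (trans / repulsion).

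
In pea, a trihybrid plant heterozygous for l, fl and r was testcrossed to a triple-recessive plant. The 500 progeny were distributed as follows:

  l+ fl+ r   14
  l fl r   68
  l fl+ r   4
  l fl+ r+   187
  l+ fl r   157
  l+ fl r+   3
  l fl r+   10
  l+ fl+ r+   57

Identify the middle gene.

The two most frequent reciprocal classes, l+ fl r and l fl+ r+, are the parental types, so the F1 was l+ fl r / l fl+ r+.
The two rarest classes, l+ fl r+ and l fl+ r, are the double crossovers. Comparing them with the parentals, only the r allele has switched, so r is the middle locus and the order is l – r – fl.

r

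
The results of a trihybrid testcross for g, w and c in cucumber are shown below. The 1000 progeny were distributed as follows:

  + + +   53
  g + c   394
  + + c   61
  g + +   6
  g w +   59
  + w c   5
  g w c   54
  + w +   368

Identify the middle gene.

The two most frequent reciprocal classes, + w + and g + c, are the parental types, so the F1 was + w + / g + c.
The two rarest classes, + w c and g + +, are the double crossovers. Comparing them with the parentals, only the c allele has switched, so c is the middle locus and the order is w – c – g.

c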